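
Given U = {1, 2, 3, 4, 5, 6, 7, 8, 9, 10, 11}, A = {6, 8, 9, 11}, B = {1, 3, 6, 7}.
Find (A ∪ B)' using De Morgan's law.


U = {1, 2, 3, 4, 5, 6, 7, 8, 9, 10, 11}
A = {6, 8, 9, 11}, B = {1, 3, 6, 7}
A ∪ B = {1, 3, 6, 7, 8, 9, 11}
(A ∪ B)' = U \ (A ∪ B) = {2, 4, 5, 10}
Verification via A' ∩ B': A' = {1, 2, 3, 4, 5, 7, 10}, B' = {2, 4, 5, 8, 9, 10, 11}
A' ∩ B' = {2, 4, 5, 10} ✓

{2, 4, 5, 10}


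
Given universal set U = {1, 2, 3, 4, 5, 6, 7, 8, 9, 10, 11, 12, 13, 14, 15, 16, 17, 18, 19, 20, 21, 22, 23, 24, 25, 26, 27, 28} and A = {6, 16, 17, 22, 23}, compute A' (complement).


Universal set U = {1, 2, 3, 4, 5, 6, 7, 8, 9, 10, 11, 12, 13, 14, 15, 16, 17, 18, 19, 20, 21, 22, 23, 24, 25, 26, 27, 28}
Set A = {6, 16, 17, 22, 23}
A' = U \ A = elements in U but not in A
Checking each element of U:
1 (not in A, include), 2 (not in A, include), 3 (not in A, include), 4 (not in A, include), 5 (not in A, include), 6 (in A, exclude), 7 (not in A, include), 8 (not in A, include), 9 (not in A, include), 10 (not in A, include), 11 (not in A, include), 12 (not in A, include), 13 (not in A, include), 14 (not in A, include), 15 (not in A, include), 16 (in A, exclude), 17 (in A, exclude), 18 (not in A, include), 19 (not in A, include), 20 (not in A, include), 21 (not in A, include), 22 (in A, exclude), 23 (in A, exclude), 24 (not in A, include), 25 (not in A, include), 26 (not in A, include), 27 (not in A, include), 28 (not in A, include)
A' = {1, 2, 3, 4, 5, 7, 8, 9, 10, 11, 12, 13, 14, 15, 18, 19, 20, 21, 24, 25, 26, 27, 28}

{1, 2, 3, 4, 5, 7, 8, 9, 10, 11, 12, 13, 14, 15, 18, 19, 20, 21, 24, 25, 26, 27, 28}


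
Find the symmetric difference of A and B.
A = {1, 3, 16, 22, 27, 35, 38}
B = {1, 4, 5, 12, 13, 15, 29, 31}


Set A = {1, 3, 16, 22, 27, 35, 38}
Set B = {1, 4, 5, 12, 13, 15, 29, 31}
A △ B = (A \ B) ∪ (B \ A)
Elements in A but not B: {3, 16, 22, 27, 35, 38}
Elements in B but not A: {4, 5, 12, 13, 15, 29, 31}
A △ B = {3, 4, 5, 12, 13, 15, 16, 22, 27, 29, 31, 35, 38}

{3, 4, 5, 12, 13, 15, 16, 22, 27, 29, 31, 35, 38}


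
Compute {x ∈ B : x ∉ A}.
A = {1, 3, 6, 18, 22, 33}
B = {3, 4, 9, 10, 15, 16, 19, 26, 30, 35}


Set A = {1, 3, 6, 18, 22, 33}
Set B = {3, 4, 9, 10, 15, 16, 19, 26, 30, 35}
Check each element of B against A:
3 ∈ A, 4 ∉ A (include), 9 ∉ A (include), 10 ∉ A (include), 15 ∉ A (include), 16 ∉ A (include), 19 ∉ A (include), 26 ∉ A (include), 30 ∉ A (include), 35 ∉ A (include)
Elements of B not in A: {4, 9, 10, 15, 16, 19, 26, 30, 35}

{4, 9, 10, 15, 16, 19, 26, 30, 35}


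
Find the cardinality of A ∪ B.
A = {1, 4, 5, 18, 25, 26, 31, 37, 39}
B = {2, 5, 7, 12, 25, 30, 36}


Set A = {1, 4, 5, 18, 25, 26, 31, 37, 39}, |A| = 9
Set B = {2, 5, 7, 12, 25, 30, 36}, |B| = 7
A ∩ B = {5, 25}, |A ∩ B| = 2
|A ∪ B| = |A| + |B| - |A ∩ B| = 9 + 7 - 2 = 14

14


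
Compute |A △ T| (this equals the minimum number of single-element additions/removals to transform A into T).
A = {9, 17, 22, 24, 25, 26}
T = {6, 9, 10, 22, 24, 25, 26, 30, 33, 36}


Set A = {9, 17, 22, 24, 25, 26}
Set T = {6, 9, 10, 22, 24, 25, 26, 30, 33, 36}
Elements to remove from A (in A, not in T): {17} → 1 removals
Elements to add to A (in T, not in A): {6, 10, 30, 33, 36} → 5 additions
Total edits = 1 + 5 = 6

6


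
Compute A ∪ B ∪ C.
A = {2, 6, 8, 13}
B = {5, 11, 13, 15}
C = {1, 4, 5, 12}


Set A = {2, 6, 8, 13}
Set B = {5, 11, 13, 15}
Set C = {1, 4, 5, 12}
First, A ∪ B = {2, 5, 6, 8, 11, 13, 15}
Then, (A ∪ B) ∪ C = {1, 2, 4, 5, 6, 8, 11, 12, 13, 15}

{1, 2, 4, 5, 6, 8, 11, 12, 13, 15}


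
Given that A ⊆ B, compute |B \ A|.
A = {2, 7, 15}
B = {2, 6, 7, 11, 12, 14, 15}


Set A = {2, 7, 15}, |A| = 3
Set B = {2, 6, 7, 11, 12, 14, 15}, |B| = 7
Since A ⊆ B: B \ A = {6, 11, 12, 14}
|B| - |A| = 7 - 3 = 4

4


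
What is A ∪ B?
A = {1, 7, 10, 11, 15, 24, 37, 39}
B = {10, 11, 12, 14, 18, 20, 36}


Set A = {1, 7, 10, 11, 15, 24, 37, 39}
Set B = {10, 11, 12, 14, 18, 20, 36}
A ∪ B includes all elements in either set.
Elements from A: {1, 7, 10, 11, 15, 24, 37, 39}
Elements from B not already included: {12, 14, 18, 20, 36}
A ∪ B = {1, 7, 10, 11, 12, 14, 15, 18, 20, 24, 36, 37, 39}

{1, 7, 10, 11, 12, 14, 15, 18, 20, 24, 36, 37, 39}


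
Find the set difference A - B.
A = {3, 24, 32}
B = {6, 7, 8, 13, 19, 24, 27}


Set A = {3, 24, 32}
Set B = {6, 7, 8, 13, 19, 24, 27}
A \ B includes elements in A that are not in B.
Check each element of A:
3 (not in B, keep), 24 (in B, remove), 32 (not in B, keep)
A \ B = {3, 32}

{3, 32}


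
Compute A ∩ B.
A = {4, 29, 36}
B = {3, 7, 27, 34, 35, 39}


Set A = {4, 29, 36}
Set B = {3, 7, 27, 34, 35, 39}
A ∩ B includes only elements in both sets.
Check each element of A against B:
4 ✗, 29 ✗, 36 ✗
A ∩ B = {}

{}


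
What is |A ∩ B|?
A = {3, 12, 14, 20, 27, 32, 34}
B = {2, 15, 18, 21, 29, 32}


Set A = {3, 12, 14, 20, 27, 32, 34}
Set B = {2, 15, 18, 21, 29, 32}
A ∩ B = {32}
|A ∩ B| = 1

1


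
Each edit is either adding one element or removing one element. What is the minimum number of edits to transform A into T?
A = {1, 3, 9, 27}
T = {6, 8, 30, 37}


Set A = {1, 3, 9, 27}
Set T = {6, 8, 30, 37}
Elements to remove from A (in A, not in T): {1, 3, 9, 27} → 4 removals
Elements to add to A (in T, not in A): {6, 8, 30, 37} → 4 additions
Total edits = 4 + 4 = 8

8


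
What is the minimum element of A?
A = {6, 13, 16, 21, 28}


Set A = {6, 13, 16, 21, 28}
Elements in ascending order: 6, 13, 16, 21, 28
The smallest element is 6.

6


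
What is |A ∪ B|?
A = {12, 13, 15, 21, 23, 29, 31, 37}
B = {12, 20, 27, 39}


Set A = {12, 13, 15, 21, 23, 29, 31, 37}, |A| = 8
Set B = {12, 20, 27, 39}, |B| = 4
A ∩ B = {12}, |A ∩ B| = 1
|A ∪ B| = |A| + |B| - |A ∩ B| = 8 + 4 - 1 = 11

11


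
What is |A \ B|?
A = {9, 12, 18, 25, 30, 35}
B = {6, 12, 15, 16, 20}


Set A = {9, 12, 18, 25, 30, 35}
Set B = {6, 12, 15, 16, 20}
A \ B = {9, 18, 25, 30, 35}
|A \ B| = 5

5


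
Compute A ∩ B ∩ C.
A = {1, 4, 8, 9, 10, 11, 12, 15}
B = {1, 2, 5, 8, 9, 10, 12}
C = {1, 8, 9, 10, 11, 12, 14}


Set A = {1, 4, 8, 9, 10, 11, 12, 15}
Set B = {1, 2, 5, 8, 9, 10, 12}
Set C = {1, 8, 9, 10, 11, 12, 14}
First, A ∩ B = {1, 8, 9, 10, 12}
Then, (A ∩ B) ∩ C = {1, 8, 9, 10, 12}

{1, 8, 9, 10, 12}


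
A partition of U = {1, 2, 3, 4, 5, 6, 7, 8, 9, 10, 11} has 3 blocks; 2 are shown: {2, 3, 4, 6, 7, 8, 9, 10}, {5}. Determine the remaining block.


U = {1, 2, 3, 4, 5, 6, 7, 8, 9, 10, 11}
Shown blocks: {2, 3, 4, 6, 7, 8, 9, 10}, {5}
A partition's blocks are pairwise disjoint and cover U, so the missing block = U \ (union of shown blocks).
Union of shown blocks: {2, 3, 4, 5, 6, 7, 8, 9, 10}
Missing block = U \ (union) = {1, 11}

{1, 11}


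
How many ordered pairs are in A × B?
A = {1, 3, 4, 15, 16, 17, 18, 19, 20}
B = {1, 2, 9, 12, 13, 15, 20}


Set A = {1, 3, 4, 15, 16, 17, 18, 19, 20} has 9 elements.
Set B = {1, 2, 9, 12, 13, 15, 20} has 7 elements.
|A × B| = |A| × |B| = 9 × 7 = 63

63


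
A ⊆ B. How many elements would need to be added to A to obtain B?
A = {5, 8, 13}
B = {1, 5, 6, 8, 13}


Set A = {5, 8, 13}, |A| = 3
Set B = {1, 5, 6, 8, 13}, |B| = 5
Since A ⊆ B: B \ A = {1, 6}
|B| - |A| = 5 - 3 = 2

2


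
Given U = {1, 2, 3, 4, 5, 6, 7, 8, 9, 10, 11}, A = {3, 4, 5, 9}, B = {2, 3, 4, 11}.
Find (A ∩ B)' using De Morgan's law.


U = {1, 2, 3, 4, 5, 6, 7, 8, 9, 10, 11}
A = {3, 4, 5, 9}, B = {2, 3, 4, 11}
A ∩ B = {3, 4}
(A ∩ B)' = U \ (A ∩ B) = {1, 2, 5, 6, 7, 8, 9, 10, 11}
Verification via A' ∪ B': A' = {1, 2, 6, 7, 8, 10, 11}, B' = {1, 5, 6, 7, 8, 9, 10}
A' ∪ B' = {1, 2, 5, 6, 7, 8, 9, 10, 11} ✓

{1, 2, 5, 6, 7, 8, 9, 10, 11}


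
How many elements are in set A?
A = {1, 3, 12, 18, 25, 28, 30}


Set A = {1, 3, 12, 18, 25, 28, 30}
Listing elements: 1, 3, 12, 18, 25, 28, 30
Counting: 7 elements
|A| = 7

7


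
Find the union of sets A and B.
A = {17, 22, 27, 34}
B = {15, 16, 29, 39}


Set A = {17, 22, 27, 34}
Set B = {15, 16, 29, 39}
A ∪ B includes all elements in either set.
Elements from A: {17, 22, 27, 34}
Elements from B not already included: {15, 16, 29, 39}
A ∪ B = {15, 16, 17, 22, 27, 29, 34, 39}

{15, 16, 17, 22, 27, 29, 34, 39}


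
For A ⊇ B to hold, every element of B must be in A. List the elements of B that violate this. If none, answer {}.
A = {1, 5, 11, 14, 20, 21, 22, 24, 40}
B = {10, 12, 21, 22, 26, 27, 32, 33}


Set A = {1, 5, 11, 14, 20, 21, 22, 24, 40}
Set B = {10, 12, 21, 22, 26, 27, 32, 33}
Check each element of B against A:
10 ∉ A (include), 12 ∉ A (include), 21 ∈ A, 22 ∈ A, 26 ∉ A (include), 27 ∉ A (include), 32 ∉ A (include), 33 ∉ A (include)
Elements of B not in A: {10, 12, 26, 27, 32, 33}

{10, 12, 26, 27, 32, 33}


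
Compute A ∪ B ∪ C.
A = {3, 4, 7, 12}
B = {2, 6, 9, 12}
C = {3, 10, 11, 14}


Set A = {3, 4, 7, 12}
Set B = {2, 6, 9, 12}
Set C = {3, 10, 11, 14}
First, A ∪ B = {2, 3, 4, 6, 7, 9, 12}
Then, (A ∪ B) ∪ C = {2, 3, 4, 6, 7, 9, 10, 11, 12, 14}

{2, 3, 4, 6, 7, 9, 10, 11, 12, 14}


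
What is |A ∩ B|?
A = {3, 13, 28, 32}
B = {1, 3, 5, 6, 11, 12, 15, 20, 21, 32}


Set A = {3, 13, 28, 32}
Set B = {1, 3, 5, 6, 11, 12, 15, 20, 21, 32}
A ∩ B = {3, 32}
|A ∩ B| = 2

2


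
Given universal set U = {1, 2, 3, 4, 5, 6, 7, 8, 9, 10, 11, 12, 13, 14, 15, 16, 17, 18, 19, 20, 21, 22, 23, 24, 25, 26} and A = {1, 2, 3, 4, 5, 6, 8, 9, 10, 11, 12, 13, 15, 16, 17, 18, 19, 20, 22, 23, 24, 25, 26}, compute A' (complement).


Universal set U = {1, 2, 3, 4, 5, 6, 7, 8, 9, 10, 11, 12, 13, 14, 15, 16, 17, 18, 19, 20, 21, 22, 23, 24, 25, 26}
Set A = {1, 2, 3, 4, 5, 6, 8, 9, 10, 11, 12, 13, 15, 16, 17, 18, 19, 20, 22, 23, 24, 25, 26}
A' = U \ A = elements in U but not in A
Checking each element of U:
1 (in A, exclude), 2 (in A, exclude), 3 (in A, exclude), 4 (in A, exclude), 5 (in A, exclude), 6 (in A, exclude), 7 (not in A, include), 8 (in A, exclude), 9 (in A, exclude), 10 (in A, exclude), 11 (in A, exclude), 12 (in A, exclude), 13 (in A, exclude), 14 (not in A, include), 15 (in A, exclude), 16 (in A, exclude), 17 (in A, exclude), 18 (in A, exclude), 19 (in A, exclude), 20 (in A, exclude), 21 (not in A, include), 22 (in A, exclude), 23 (in A, exclude), 24 (in A, exclude), 25 (in A, exclude), 26 (in A, exclude)
A' = {7, 14, 21}

{7, 14, 21}


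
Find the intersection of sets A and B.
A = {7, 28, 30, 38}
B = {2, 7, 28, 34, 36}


Set A = {7, 28, 30, 38}
Set B = {2, 7, 28, 34, 36}
A ∩ B includes only elements in both sets.
Check each element of A against B:
7 ✓, 28 ✓, 30 ✗, 38 ✗
A ∩ B = {7, 28}

{7, 28}


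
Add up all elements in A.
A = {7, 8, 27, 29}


Set A = {7, 8, 27, 29}
Sum = 7 + 8 + 27 + 29 = 71

71


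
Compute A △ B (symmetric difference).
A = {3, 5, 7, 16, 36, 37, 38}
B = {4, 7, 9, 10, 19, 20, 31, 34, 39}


Set A = {3, 5, 7, 16, 36, 37, 38}
Set B = {4, 7, 9, 10, 19, 20, 31, 34, 39}
A △ B = (A \ B) ∪ (B \ A)
Elements in A but not B: {3, 5, 16, 36, 37, 38}
Elements in B but not A: {4, 9, 10, 19, 20, 31, 34, 39}
A △ B = {3, 4, 5, 9, 10, 16, 19, 20, 31, 34, 36, 37, 38, 39}

{3, 4, 5, 9, 10, 16, 19, 20, 31, 34, 36, 37, 38, 39}


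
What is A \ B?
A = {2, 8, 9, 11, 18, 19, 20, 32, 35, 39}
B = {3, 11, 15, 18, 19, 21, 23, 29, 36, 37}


Set A = {2, 8, 9, 11, 18, 19, 20, 32, 35, 39}
Set B = {3, 11, 15, 18, 19, 21, 23, 29, 36, 37}
A \ B includes elements in A that are not in B.
Check each element of A:
2 (not in B, keep), 8 (not in B, keep), 9 (not in B, keep), 11 (in B, remove), 18 (in B, remove), 19 (in B, remove), 20 (not in B, keep), 32 (not in B, keep), 35 (not in B, keep), 39 (not in B, keep)
A \ B = {2, 8, 9, 20, 32, 35, 39}

{2, 8, 9, 20, 32, 35, 39}


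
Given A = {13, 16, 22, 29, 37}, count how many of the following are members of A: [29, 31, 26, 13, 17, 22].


Set A = {13, 16, 22, 29, 37}
Candidates: [29, 31, 26, 13, 17, 22]
Check each candidate:
29 ∈ A, 31 ∉ A, 26 ∉ A, 13 ∈ A, 17 ∉ A, 22 ∈ A
Count of candidates in A: 3

3


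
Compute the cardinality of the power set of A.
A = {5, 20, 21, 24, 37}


Set A = {5, 20, 21, 24, 37}
|A| = 5
The power set P(A) contains all subsets of A.
|P(A)| = 2^|A| = 2^5 = 32

32


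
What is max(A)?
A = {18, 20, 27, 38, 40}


Set A = {18, 20, 27, 38, 40}
Elements in ascending order: 18, 20, 27, 38, 40
The largest element is 40.

40


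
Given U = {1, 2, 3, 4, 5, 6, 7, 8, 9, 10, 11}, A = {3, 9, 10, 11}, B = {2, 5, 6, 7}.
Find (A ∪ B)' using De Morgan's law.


U = {1, 2, 3, 4, 5, 6, 7, 8, 9, 10, 11}
A = {3, 9, 10, 11}, B = {2, 5, 6, 7}
A ∪ B = {2, 3, 5, 6, 7, 9, 10, 11}
(A ∪ B)' = U \ (A ∪ B) = {1, 4, 8}
Verification via A' ∩ B': A' = {1, 2, 4, 5, 6, 7, 8}, B' = {1, 3, 4, 8, 9, 10, 11}
A' ∩ B' = {1, 4, 8} ✓

{1, 4, 8}


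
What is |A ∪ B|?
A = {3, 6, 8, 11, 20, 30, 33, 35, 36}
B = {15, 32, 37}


Set A = {3, 6, 8, 11, 20, 30, 33, 35, 36}, |A| = 9
Set B = {15, 32, 37}, |B| = 3
A ∩ B = {}, |A ∩ B| = 0
|A ∪ B| = |A| + |B| - |A ∩ B| = 9 + 3 - 0 = 12

12


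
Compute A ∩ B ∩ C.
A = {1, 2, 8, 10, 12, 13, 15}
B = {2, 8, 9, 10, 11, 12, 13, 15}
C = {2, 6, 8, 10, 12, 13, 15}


Set A = {1, 2, 8, 10, 12, 13, 15}
Set B = {2, 8, 9, 10, 11, 12, 13, 15}
Set C = {2, 6, 8, 10, 12, 13, 15}
First, A ∩ B = {2, 8, 10, 12, 13, 15}
Then, (A ∩ B) ∩ C = {2, 8, 10, 12, 13, 15}

{2, 8, 10, 12, 13, 15}


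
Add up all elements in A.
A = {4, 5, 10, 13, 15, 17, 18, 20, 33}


Set A = {4, 5, 10, 13, 15, 17, 18, 20, 33}
Sum = 4 + 5 + 10 + 13 + 15 + 17 + 18 + 20 + 33 = 135

135


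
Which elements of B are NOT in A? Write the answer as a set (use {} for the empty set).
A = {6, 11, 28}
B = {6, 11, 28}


Set A = {6, 11, 28}
Set B = {6, 11, 28}
Check each element of B against A:
6 ∈ A, 11 ∈ A, 28 ∈ A
Elements of B not in A: {}

{}


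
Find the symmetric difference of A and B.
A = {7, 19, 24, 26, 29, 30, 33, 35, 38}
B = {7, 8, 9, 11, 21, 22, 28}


Set A = {7, 19, 24, 26, 29, 30, 33, 35, 38}
Set B = {7, 8, 9, 11, 21, 22, 28}
A △ B = (A \ B) ∪ (B \ A)
Elements in A but not B: {19, 24, 26, 29, 30, 33, 35, 38}
Elements in B but not A: {8, 9, 11, 21, 22, 28}
A △ B = {8, 9, 11, 19, 21, 22, 24, 26, 28, 29, 30, 33, 35, 38}

{8, 9, 11, 19, 21, 22, 24, 26, 28, 29, 30, 33, 35, 38}


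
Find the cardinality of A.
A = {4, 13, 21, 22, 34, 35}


Set A = {4, 13, 21, 22, 34, 35}
Listing elements: 4, 13, 21, 22, 34, 35
Counting: 6 elements
|A| = 6

6


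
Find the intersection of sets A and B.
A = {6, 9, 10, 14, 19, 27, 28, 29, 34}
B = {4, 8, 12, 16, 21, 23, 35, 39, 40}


Set A = {6, 9, 10, 14, 19, 27, 28, 29, 34}
Set B = {4, 8, 12, 16, 21, 23, 35, 39, 40}
A ∩ B includes only elements in both sets.
Check each element of A against B:
6 ✗, 9 ✗, 10 ✗, 14 ✗, 19 ✗, 27 ✗, 28 ✗, 29 ✗, 34 ✗
A ∩ B = {}

{}


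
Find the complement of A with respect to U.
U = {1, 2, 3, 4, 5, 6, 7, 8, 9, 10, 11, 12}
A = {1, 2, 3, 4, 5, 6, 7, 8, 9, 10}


Universal set U = {1, 2, 3, 4, 5, 6, 7, 8, 9, 10, 11, 12}
Set A = {1, 2, 3, 4, 5, 6, 7, 8, 9, 10}
A' = U \ A = elements in U but not in A
Checking each element of U:
1 (in A, exclude), 2 (in A, exclude), 3 (in A, exclude), 4 (in A, exclude), 5 (in A, exclude), 6 (in A, exclude), 7 (in A, exclude), 8 (in A, exclude), 9 (in A, exclude), 10 (in A, exclude), 11 (not in A, include), 12 (not in A, include)
A' = {11, 12}

{11, 12}


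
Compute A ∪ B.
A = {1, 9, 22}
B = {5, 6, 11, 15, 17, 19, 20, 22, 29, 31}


Set A = {1, 9, 22}
Set B = {5, 6, 11, 15, 17, 19, 20, 22, 29, 31}
A ∪ B includes all elements in either set.
Elements from A: {1, 9, 22}
Elements from B not already included: {5, 6, 11, 15, 17, 19, 20, 29, 31}
A ∪ B = {1, 5, 6, 9, 11, 15, 17, 19, 20, 22, 29, 31}

{1, 5, 6, 9, 11, 15, 17, 19, 20, 22, 29, 31}


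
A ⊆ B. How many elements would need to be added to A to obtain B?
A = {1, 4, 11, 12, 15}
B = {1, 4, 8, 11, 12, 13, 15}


Set A = {1, 4, 11, 12, 15}, |A| = 5
Set B = {1, 4, 8, 11, 12, 13, 15}, |B| = 7
Since A ⊆ B: B \ A = {8, 13}
|B| - |A| = 7 - 5 = 2

2


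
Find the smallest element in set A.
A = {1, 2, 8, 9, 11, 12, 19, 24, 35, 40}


Set A = {1, 2, 8, 9, 11, 12, 19, 24, 35, 40}
Elements in ascending order: 1, 2, 8, 9, 11, 12, 19, 24, 35, 40
The smallest element is 1.

1


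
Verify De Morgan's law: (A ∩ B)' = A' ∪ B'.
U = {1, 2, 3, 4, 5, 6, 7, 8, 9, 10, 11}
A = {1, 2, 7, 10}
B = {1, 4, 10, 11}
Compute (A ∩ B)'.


U = {1, 2, 3, 4, 5, 6, 7, 8, 9, 10, 11}
A = {1, 2, 7, 10}, B = {1, 4, 10, 11}
A ∩ B = {1, 10}
(A ∩ B)' = U \ (A ∩ B) = {2, 3, 4, 5, 6, 7, 8, 9, 11}
Verification via A' ∪ B': A' = {3, 4, 5, 6, 8, 9, 11}, B' = {2, 3, 5, 6, 7, 8, 9}
A' ∪ B' = {2, 3, 4, 5, 6, 7, 8, 9, 11} ✓

{2, 3, 4, 5, 6, 7, 8, 9, 11}


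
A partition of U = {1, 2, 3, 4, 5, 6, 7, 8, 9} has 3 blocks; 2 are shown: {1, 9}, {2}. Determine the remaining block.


U = {1, 2, 3, 4, 5, 6, 7, 8, 9}
Shown blocks: {1, 9}, {2}
A partition's blocks are pairwise disjoint and cover U, so the missing block = U \ (union of shown blocks).
Union of shown blocks: {1, 2, 9}
Missing block = U \ (union) = {3, 4, 5, 6, 7, 8}

{3, 4, 5, 6, 7, 8}


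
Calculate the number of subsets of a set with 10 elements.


The set has 10 elements.
The power set contains all possible subsets.
|P(A)| = 2^|A| = 2^10 = 1024

1024


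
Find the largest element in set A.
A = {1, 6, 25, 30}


Set A = {1, 6, 25, 30}
Elements in ascending order: 1, 6, 25, 30
The largest element is 30.

30


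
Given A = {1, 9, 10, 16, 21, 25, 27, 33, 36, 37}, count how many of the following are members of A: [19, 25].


Set A = {1, 9, 10, 16, 21, 25, 27, 33, 36, 37}
Candidates: [19, 25]
Check each candidate:
19 ∉ A, 25 ∈ A
Count of candidates in A: 1

1


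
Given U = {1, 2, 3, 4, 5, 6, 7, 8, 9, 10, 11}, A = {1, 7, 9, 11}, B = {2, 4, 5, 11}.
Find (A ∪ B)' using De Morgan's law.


U = {1, 2, 3, 4, 5, 6, 7, 8, 9, 10, 11}
A = {1, 7, 9, 11}, B = {2, 4, 5, 11}
A ∪ B = {1, 2, 4, 5, 7, 9, 11}
(A ∪ B)' = U \ (A ∪ B) = {3, 6, 8, 10}
Verification via A' ∩ B': A' = {2, 3, 4, 5, 6, 8, 10}, B' = {1, 3, 6, 7, 8, 9, 10}
A' ∩ B' = {3, 6, 8, 10} ✓

{3, 6, 8, 10}


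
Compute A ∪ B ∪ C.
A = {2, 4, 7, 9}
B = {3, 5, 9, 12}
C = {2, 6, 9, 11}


Set A = {2, 4, 7, 9}
Set B = {3, 5, 9, 12}
Set C = {2, 6, 9, 11}
First, A ∪ B = {2, 3, 4, 5, 7, 9, 12}
Then, (A ∪ B) ∪ C = {2, 3, 4, 5, 6, 7, 9, 11, 12}

{2, 3, 4, 5, 6, 7, 9, 11, 12}


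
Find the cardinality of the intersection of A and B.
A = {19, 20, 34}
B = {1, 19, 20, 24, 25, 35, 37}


Set A = {19, 20, 34}
Set B = {1, 19, 20, 24, 25, 35, 37}
A ∩ B = {19, 20}
|A ∩ B| = 2

2


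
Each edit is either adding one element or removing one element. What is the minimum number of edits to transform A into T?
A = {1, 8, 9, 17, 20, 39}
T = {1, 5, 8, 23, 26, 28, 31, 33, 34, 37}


Set A = {1, 8, 9, 17, 20, 39}
Set T = {1, 5, 8, 23, 26, 28, 31, 33, 34, 37}
Elements to remove from A (in A, not in T): {9, 17, 20, 39} → 4 removals
Elements to add to A (in T, not in A): {5, 23, 26, 28, 31, 33, 34, 37} → 8 additions
Total edits = 4 + 8 = 12

12


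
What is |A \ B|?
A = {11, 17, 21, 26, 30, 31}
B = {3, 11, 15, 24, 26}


Set A = {11, 17, 21, 26, 30, 31}
Set B = {3, 11, 15, 24, 26}
A \ B = {17, 21, 30, 31}
|A \ B| = 4

4


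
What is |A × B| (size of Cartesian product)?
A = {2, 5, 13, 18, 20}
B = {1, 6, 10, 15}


Set A = {2, 5, 13, 18, 20} has 5 elements.
Set B = {1, 6, 10, 15} has 4 elements.
|A × B| = |A| × |B| = 5 × 4 = 20

20


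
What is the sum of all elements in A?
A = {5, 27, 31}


Set A = {5, 27, 31}
Sum = 5 + 27 + 31 = 63

63


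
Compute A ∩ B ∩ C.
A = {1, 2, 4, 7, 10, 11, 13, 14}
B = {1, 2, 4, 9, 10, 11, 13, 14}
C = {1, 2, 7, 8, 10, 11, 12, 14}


Set A = {1, 2, 4, 7, 10, 11, 13, 14}
Set B = {1, 2, 4, 9, 10, 11, 13, 14}
Set C = {1, 2, 7, 8, 10, 11, 12, 14}
First, A ∩ B = {1, 2, 4, 10, 11, 13, 14}
Then, (A ∩ B) ∩ C = {1, 2, 10, 11, 14}

{1, 2, 10, 11, 14}


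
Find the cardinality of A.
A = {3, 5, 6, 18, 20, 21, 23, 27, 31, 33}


Set A = {3, 5, 6, 18, 20, 21, 23, 27, 31, 33}
Listing elements: 3, 5, 6, 18, 20, 21, 23, 27, 31, 33
Counting: 10 elements
|A| = 10

10


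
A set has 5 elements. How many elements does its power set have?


The set has 5 elements.
The power set contains all possible subsets.
|P(A)| = 2^|A| = 2^5 = 32

32


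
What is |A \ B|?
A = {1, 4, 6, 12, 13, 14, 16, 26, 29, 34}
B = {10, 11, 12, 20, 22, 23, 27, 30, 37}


Set A = {1, 4, 6, 12, 13, 14, 16, 26, 29, 34}
Set B = {10, 11, 12, 20, 22, 23, 27, 30, 37}
A \ B = {1, 4, 6, 13, 14, 16, 26, 29, 34}
|A \ B| = 9

9


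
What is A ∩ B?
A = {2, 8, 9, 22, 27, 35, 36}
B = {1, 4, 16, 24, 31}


Set A = {2, 8, 9, 22, 27, 35, 36}
Set B = {1, 4, 16, 24, 31}
A ∩ B includes only elements in both sets.
Check each element of A against B:
2 ✗, 8 ✗, 9 ✗, 22 ✗, 27 ✗, 35 ✗, 36 ✗
A ∩ B = {}

{}


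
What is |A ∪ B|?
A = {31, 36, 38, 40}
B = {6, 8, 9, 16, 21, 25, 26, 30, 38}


Set A = {31, 36, 38, 40}, |A| = 4
Set B = {6, 8, 9, 16, 21, 25, 26, 30, 38}, |B| = 9
A ∩ B = {38}, |A ∩ B| = 1
|A ∪ B| = |A| + |B| - |A ∩ B| = 4 + 9 - 1 = 12

12


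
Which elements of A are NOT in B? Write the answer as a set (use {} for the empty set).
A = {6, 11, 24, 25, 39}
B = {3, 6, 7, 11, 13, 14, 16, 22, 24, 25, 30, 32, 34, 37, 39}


Set A = {6, 11, 24, 25, 39}
Set B = {3, 6, 7, 11, 13, 14, 16, 22, 24, 25, 30, 32, 34, 37, 39}
Check each element of A against B:
6 ∈ B, 11 ∈ B, 24 ∈ B, 25 ∈ B, 39 ∈ B
Elements of A not in B: {}

{}


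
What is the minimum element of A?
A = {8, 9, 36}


Set A = {8, 9, 36}
Elements in ascending order: 8, 9, 36
The smallest element is 8.

8


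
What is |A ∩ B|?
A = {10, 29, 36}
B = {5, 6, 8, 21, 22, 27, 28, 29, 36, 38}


Set A = {10, 29, 36}
Set B = {5, 6, 8, 21, 22, 27, 28, 29, 36, 38}
A ∩ B = {29, 36}
|A ∩ B| = 2

2


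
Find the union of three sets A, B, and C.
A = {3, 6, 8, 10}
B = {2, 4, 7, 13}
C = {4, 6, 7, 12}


Set A = {3, 6, 8, 10}
Set B = {2, 4, 7, 13}
Set C = {4, 6, 7, 12}
First, A ∪ B = {2, 3, 4, 6, 7, 8, 10, 13}
Then, (A ∪ B) ∪ C = {2, 3, 4, 6, 7, 8, 10, 12, 13}

{2, 3, 4, 6, 7, 8, 10, 12, 13}


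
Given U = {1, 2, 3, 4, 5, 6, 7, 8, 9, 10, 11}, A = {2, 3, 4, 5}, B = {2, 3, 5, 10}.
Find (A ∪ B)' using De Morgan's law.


U = {1, 2, 3, 4, 5, 6, 7, 8, 9, 10, 11}
A = {2, 3, 4, 5}, B = {2, 3, 5, 10}
A ∪ B = {2, 3, 4, 5, 10}
(A ∪ B)' = U \ (A ∪ B) = {1, 6, 7, 8, 9, 11}
Verification via A' ∩ B': A' = {1, 6, 7, 8, 9, 10, 11}, B' = {1, 4, 6, 7, 8, 9, 11}
A' ∩ B' = {1, 6, 7, 8, 9, 11} ✓

{1, 6, 7, 8, 9, 11}


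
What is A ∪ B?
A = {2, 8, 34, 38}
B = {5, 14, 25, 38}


Set A = {2, 8, 34, 38}
Set B = {5, 14, 25, 38}
A ∪ B includes all elements in either set.
Elements from A: {2, 8, 34, 38}
Elements from B not already included: {5, 14, 25}
A ∪ B = {2, 5, 8, 14, 25, 34, 38}

{2, 5, 8, 14, 25, 34, 38}


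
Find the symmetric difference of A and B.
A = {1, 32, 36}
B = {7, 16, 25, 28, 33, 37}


Set A = {1, 32, 36}
Set B = {7, 16, 25, 28, 33, 37}
A △ B = (A \ B) ∪ (B \ A)
Elements in A but not B: {1, 32, 36}
Elements in B but not A: {7, 16, 25, 28, 33, 37}
A △ B = {1, 7, 16, 25, 28, 32, 33, 36, 37}

{1, 7, 16, 25, 28, 32, 33, 36, 37}


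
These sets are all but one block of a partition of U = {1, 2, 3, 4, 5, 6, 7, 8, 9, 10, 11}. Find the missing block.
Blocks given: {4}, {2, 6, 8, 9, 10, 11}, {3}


U = {1, 2, 3, 4, 5, 6, 7, 8, 9, 10, 11}
Shown blocks: {4}, {2, 6, 8, 9, 10, 11}, {3}
A partition's blocks are pairwise disjoint and cover U, so the missing block = U \ (union of shown blocks).
Union of shown blocks: {2, 3, 4, 6, 8, 9, 10, 11}
Missing block = U \ (union) = {1, 5, 7}

{1, 5, 7}


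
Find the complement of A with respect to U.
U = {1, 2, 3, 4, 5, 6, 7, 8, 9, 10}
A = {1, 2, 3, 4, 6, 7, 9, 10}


Universal set U = {1, 2, 3, 4, 5, 6, 7, 8, 9, 10}
Set A = {1, 2, 3, 4, 6, 7, 9, 10}
A' = U \ A = elements in U but not in A
Checking each element of U:
1 (in A, exclude), 2 (in A, exclude), 3 (in A, exclude), 4 (in A, exclude), 5 (not in A, include), 6 (in A, exclude), 7 (in A, exclude), 8 (not in A, include), 9 (in A, exclude), 10 (in A, exclude)
A' = {5, 8}

{5, 8}


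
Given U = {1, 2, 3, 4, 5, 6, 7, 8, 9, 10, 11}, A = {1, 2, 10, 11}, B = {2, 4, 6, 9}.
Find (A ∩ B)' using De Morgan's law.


U = {1, 2, 3, 4, 5, 6, 7, 8, 9, 10, 11}
A = {1, 2, 10, 11}, B = {2, 4, 6, 9}
A ∩ B = {2}
(A ∩ B)' = U \ (A ∩ B) = {1, 3, 4, 5, 6, 7, 8, 9, 10, 11}
Verification via A' ∪ B': A' = {3, 4, 5, 6, 7, 8, 9}, B' = {1, 3, 5, 7, 8, 10, 11}
A' ∪ B' = {1, 3, 4, 5, 6, 7, 8, 9, 10, 11} ✓

{1, 3, 4, 5, 6, 7, 8, 9, 10, 11}


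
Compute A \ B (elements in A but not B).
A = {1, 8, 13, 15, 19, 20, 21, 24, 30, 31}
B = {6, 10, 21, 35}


Set A = {1, 8, 13, 15, 19, 20, 21, 24, 30, 31}
Set B = {6, 10, 21, 35}
A \ B includes elements in A that are not in B.
Check each element of A:
1 (not in B, keep), 8 (not in B, keep), 13 (not in B, keep), 15 (not in B, keep), 19 (not in B, keep), 20 (not in B, keep), 21 (in B, remove), 24 (not in B, keep), 30 (not in B, keep), 31 (not in B, keep)
A \ B = {1, 8, 13, 15, 19, 20, 24, 30, 31}

{1, 8, 13, 15, 19, 20, 24, 30, 31}


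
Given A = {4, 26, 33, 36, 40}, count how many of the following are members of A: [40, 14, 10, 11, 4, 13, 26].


Set A = {4, 26, 33, 36, 40}
Candidates: [40, 14, 10, 11, 4, 13, 26]
Check each candidate:
40 ∈ A, 14 ∉ A, 10 ∉ A, 11 ∉ A, 4 ∈ A, 13 ∉ A, 26 ∈ A
Count of candidates in A: 3

3


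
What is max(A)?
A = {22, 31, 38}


Set A = {22, 31, 38}
Elements in ascending order: 22, 31, 38
The largest element is 38.

38


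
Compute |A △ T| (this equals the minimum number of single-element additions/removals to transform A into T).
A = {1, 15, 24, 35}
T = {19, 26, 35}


Set A = {1, 15, 24, 35}
Set T = {19, 26, 35}
Elements to remove from A (in A, not in T): {1, 15, 24} → 3 removals
Elements to add to A (in T, not in A): {19, 26} → 2 additions
Total edits = 3 + 2 = 5

5


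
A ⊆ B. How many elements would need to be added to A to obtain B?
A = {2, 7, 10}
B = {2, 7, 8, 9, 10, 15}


Set A = {2, 7, 10}, |A| = 3
Set B = {2, 7, 8, 9, 10, 15}, |B| = 6
Since A ⊆ B: B \ A = {8, 9, 15}
|B| - |A| = 6 - 3 = 3

3


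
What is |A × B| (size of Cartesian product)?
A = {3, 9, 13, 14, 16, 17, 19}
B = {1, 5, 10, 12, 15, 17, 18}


Set A = {3, 9, 13, 14, 16, 17, 19} has 7 elements.
Set B = {1, 5, 10, 12, 15, 17, 18} has 7 elements.
|A × B| = |A| × |B| = 7 × 7 = 49

49


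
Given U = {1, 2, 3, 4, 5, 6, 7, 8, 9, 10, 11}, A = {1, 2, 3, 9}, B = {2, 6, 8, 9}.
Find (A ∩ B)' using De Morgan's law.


U = {1, 2, 3, 4, 5, 6, 7, 8, 9, 10, 11}
A = {1, 2, 3, 9}, B = {2, 6, 8, 9}
A ∩ B = {2, 9}
(A ∩ B)' = U \ (A ∩ B) = {1, 3, 4, 5, 6, 7, 8, 10, 11}
Verification via A' ∪ B': A' = {4, 5, 6, 7, 8, 10, 11}, B' = {1, 3, 4, 5, 7, 10, 11}
A' ∪ B' = {1, 3, 4, 5, 6, 7, 8, 10, 11} ✓

{1, 3, 4, 5, 6, 7, 8, 10, 11}


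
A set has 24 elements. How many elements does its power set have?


The set has 24 elements.
The power set contains all possible subsets.
|P(A)| = 2^|A| = 2^24 = 16777216

16777216


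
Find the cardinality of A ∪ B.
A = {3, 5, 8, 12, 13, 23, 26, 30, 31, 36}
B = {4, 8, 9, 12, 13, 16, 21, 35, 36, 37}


Set A = {3, 5, 8, 12, 13, 23, 26, 30, 31, 36}, |A| = 10
Set B = {4, 8, 9, 12, 13, 16, 21, 35, 36, 37}, |B| = 10
A ∩ B = {8, 12, 13, 36}, |A ∩ B| = 4
|A ∪ B| = |A| + |B| - |A ∩ B| = 10 + 10 - 4 = 16

16


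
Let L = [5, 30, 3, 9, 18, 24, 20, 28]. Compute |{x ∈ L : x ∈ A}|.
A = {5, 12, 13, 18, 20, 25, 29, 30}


Set A = {5, 12, 13, 18, 20, 25, 29, 30}
Candidates: [5, 30, 3, 9, 18, 24, 20, 28]
Check each candidate:
5 ∈ A, 30 ∈ A, 3 ∉ A, 9 ∉ A, 18 ∈ A, 24 ∉ A, 20 ∈ A, 28 ∉ A
Count of candidates in A: 4

4


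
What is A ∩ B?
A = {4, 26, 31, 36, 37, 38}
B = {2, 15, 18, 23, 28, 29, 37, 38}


Set A = {4, 26, 31, 36, 37, 38}
Set B = {2, 15, 18, 23, 28, 29, 37, 38}
A ∩ B includes only elements in both sets.
Check each element of A against B:
4 ✗, 26 ✗, 31 ✗, 36 ✗, 37 ✓, 38 ✓
A ∩ B = {37, 38}

{37, 38}


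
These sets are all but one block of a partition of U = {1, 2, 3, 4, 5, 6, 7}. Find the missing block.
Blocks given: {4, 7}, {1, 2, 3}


U = {1, 2, 3, 4, 5, 6, 7}
Shown blocks: {4, 7}, {1, 2, 3}
A partition's blocks are pairwise disjoint and cover U, so the missing block = U \ (union of shown blocks).
Union of shown blocks: {1, 2, 3, 4, 7}
Missing block = U \ (union) = {5, 6}

{5, 6}


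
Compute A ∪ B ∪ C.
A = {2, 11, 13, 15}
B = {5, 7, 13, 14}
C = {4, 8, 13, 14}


Set A = {2, 11, 13, 15}
Set B = {5, 7, 13, 14}
Set C = {4, 8, 13, 14}
First, A ∪ B = {2, 5, 7, 11, 13, 14, 15}
Then, (A ∪ B) ∪ C = {2, 4, 5, 7, 8, 11, 13, 14, 15}

{2, 4, 5, 7, 8, 11, 13, 14, 15}


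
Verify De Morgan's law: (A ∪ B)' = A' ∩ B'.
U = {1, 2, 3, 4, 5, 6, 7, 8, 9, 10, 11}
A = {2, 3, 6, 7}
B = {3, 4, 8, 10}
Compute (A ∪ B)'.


U = {1, 2, 3, 4, 5, 6, 7, 8, 9, 10, 11}
A = {2, 3, 6, 7}, B = {3, 4, 8, 10}
A ∪ B = {2, 3, 4, 6, 7, 8, 10}
(A ∪ B)' = U \ (A ∪ B) = {1, 5, 9, 11}
Verification via A' ∩ B': A' = {1, 4, 5, 8, 9, 10, 11}, B' = {1, 2, 5, 6, 7, 9, 11}
A' ∩ B' = {1, 5, 9, 11} ✓

{1, 5, 9, 11}


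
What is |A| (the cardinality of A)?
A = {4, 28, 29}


Set A = {4, 28, 29}
Listing elements: 4, 28, 29
Counting: 3 elements
|A| = 3

3


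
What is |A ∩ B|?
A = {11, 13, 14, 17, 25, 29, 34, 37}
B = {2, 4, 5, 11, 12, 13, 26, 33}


Set A = {11, 13, 14, 17, 25, 29, 34, 37}
Set B = {2, 4, 5, 11, 12, 13, 26, 33}
A ∩ B = {11, 13}
|A ∩ B| = 2

2


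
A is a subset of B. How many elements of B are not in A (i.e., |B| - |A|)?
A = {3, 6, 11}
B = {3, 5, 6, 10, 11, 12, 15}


Set A = {3, 6, 11}, |A| = 3
Set B = {3, 5, 6, 10, 11, 12, 15}, |B| = 7
Since A ⊆ B: B \ A = {5, 10, 12, 15}
|B| - |A| = 7 - 3 = 4

4


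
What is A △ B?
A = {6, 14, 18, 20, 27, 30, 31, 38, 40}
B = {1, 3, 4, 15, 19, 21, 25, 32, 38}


Set A = {6, 14, 18, 20, 27, 30, 31, 38, 40}
Set B = {1, 3, 4, 15, 19, 21, 25, 32, 38}
A △ B = (A \ B) ∪ (B \ A)
Elements in A but not B: {6, 14, 18, 20, 27, 30, 31, 40}
Elements in B but not A: {1, 3, 4, 15, 19, 21, 25, 32}
A △ B = {1, 3, 4, 6, 14, 15, 18, 19, 20, 21, 25, 27, 30, 31, 32, 40}

{1, 3, 4, 6, 14, 15, 18, 19, 20, 21, 25, 27, 30, 31, 32, 40}


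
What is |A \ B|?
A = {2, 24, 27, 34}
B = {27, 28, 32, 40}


Set A = {2, 24, 27, 34}
Set B = {27, 28, 32, 40}
A \ B = {2, 24, 34}
|A \ B| = 3

3


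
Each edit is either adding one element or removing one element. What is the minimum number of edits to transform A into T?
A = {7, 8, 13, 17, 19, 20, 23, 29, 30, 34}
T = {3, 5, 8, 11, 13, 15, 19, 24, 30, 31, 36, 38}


Set A = {7, 8, 13, 17, 19, 20, 23, 29, 30, 34}
Set T = {3, 5, 8, 11, 13, 15, 19, 24, 30, 31, 36, 38}
Elements to remove from A (in A, not in T): {7, 17, 20, 23, 29, 34} → 6 removals
Elements to add to A (in T, not in A): {3, 5, 11, 15, 24, 31, 36, 38} → 8 additions
Total edits = 6 + 8 = 14

14


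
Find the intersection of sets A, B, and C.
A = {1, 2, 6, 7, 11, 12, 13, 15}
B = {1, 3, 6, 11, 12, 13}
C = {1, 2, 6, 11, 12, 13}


Set A = {1, 2, 6, 7, 11, 12, 13, 15}
Set B = {1, 3, 6, 11, 12, 13}
Set C = {1, 2, 6, 11, 12, 13}
First, A ∩ B = {1, 6, 11, 12, 13}
Then, (A ∩ B) ∩ C = {1, 6, 11, 12, 13}

{1, 6, 11, 12, 13}


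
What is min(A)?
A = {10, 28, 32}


Set A = {10, 28, 32}
Elements in ascending order: 10, 28, 32
The smallest element is 10.

10


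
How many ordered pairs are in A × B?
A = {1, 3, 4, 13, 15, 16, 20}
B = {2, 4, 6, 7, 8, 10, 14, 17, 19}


Set A = {1, 3, 4, 13, 15, 16, 20} has 7 elements.
Set B = {2, 4, 6, 7, 8, 10, 14, 17, 19} has 9 elements.
|A × B| = |A| × |B| = 7 × 9 = 63

63


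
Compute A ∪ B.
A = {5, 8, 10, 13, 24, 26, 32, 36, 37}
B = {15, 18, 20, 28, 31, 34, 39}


Set A = {5, 8, 10, 13, 24, 26, 32, 36, 37}
Set B = {15, 18, 20, 28, 31, 34, 39}
A ∪ B includes all elements in either set.
Elements from A: {5, 8, 10, 13, 24, 26, 32, 36, 37}
Elements from B not already included: {15, 18, 20, 28, 31, 34, 39}
A ∪ B = {5, 8, 10, 13, 15, 18, 20, 24, 26, 28, 31, 32, 34, 36, 37, 39}

{5, 8, 10, 13, 15, 18, 20, 24, 26, 28, 31, 32, 34, 36, 37, 39}


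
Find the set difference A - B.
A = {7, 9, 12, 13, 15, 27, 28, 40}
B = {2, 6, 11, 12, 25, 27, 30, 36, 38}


Set A = {7, 9, 12, 13, 15, 27, 28, 40}
Set B = {2, 6, 11, 12, 25, 27, 30, 36, 38}
A \ B includes elements in A that are not in B.
Check each element of A:
7 (not in B, keep), 9 (not in B, keep), 12 (in B, remove), 13 (not in B, keep), 15 (not in B, keep), 27 (in B, remove), 28 (not in B, keep), 40 (not in B, keep)
A \ B = {7, 9, 13, 15, 28, 40}

{7, 9, 13, 15, 28, 40}


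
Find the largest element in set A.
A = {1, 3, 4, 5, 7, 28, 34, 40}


Set A = {1, 3, 4, 5, 7, 28, 34, 40}
Elements in ascending order: 1, 3, 4, 5, 7, 28, 34, 40
The largest element is 40.

40


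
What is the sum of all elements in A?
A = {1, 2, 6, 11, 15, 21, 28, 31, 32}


Set A = {1, 2, 6, 11, 15, 21, 28, 31, 32}
Sum = 1 + 2 + 6 + 11 + 15 + 21 + 28 + 31 + 32 = 147

147


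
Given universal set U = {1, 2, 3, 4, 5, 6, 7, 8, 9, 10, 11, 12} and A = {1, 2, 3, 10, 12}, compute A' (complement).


Universal set U = {1, 2, 3, 4, 5, 6, 7, 8, 9, 10, 11, 12}
Set A = {1, 2, 3, 10, 12}
A' = U \ A = elements in U but not in A
Checking each element of U:
1 (in A, exclude), 2 (in A, exclude), 3 (in A, exclude), 4 (not in A, include), 5 (not in A, include), 6 (not in A, include), 7 (not in A, include), 8 (not in A, include), 9 (not in A, include), 10 (in A, exclude), 11 (not in A, include), 12 (in A, exclude)
A' = {4, 5, 6, 7, 8, 9, 11}

{4, 5, 6, 7, 8, 9, 11}


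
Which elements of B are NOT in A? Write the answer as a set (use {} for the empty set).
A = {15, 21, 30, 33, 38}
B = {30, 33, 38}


Set A = {15, 21, 30, 33, 38}
Set B = {30, 33, 38}
Check each element of B against A:
30 ∈ A, 33 ∈ A, 38 ∈ A
Elements of B not in A: {}

{}


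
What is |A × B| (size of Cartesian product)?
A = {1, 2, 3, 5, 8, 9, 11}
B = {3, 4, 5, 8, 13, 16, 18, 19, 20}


Set A = {1, 2, 3, 5, 8, 9, 11} has 7 elements.
Set B = {3, 4, 5, 8, 13, 16, 18, 19, 20} has 9 elements.
|A × B| = |A| × |B| = 7 × 9 = 63

63


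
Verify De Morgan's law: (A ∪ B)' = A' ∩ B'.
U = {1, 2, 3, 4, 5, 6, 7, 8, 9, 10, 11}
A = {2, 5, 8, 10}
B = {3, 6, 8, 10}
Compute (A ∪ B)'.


U = {1, 2, 3, 4, 5, 6, 7, 8, 9, 10, 11}
A = {2, 5, 8, 10}, B = {3, 6, 8, 10}
A ∪ B = {2, 3, 5, 6, 8, 10}
(A ∪ B)' = U \ (A ∪ B) = {1, 4, 7, 9, 11}
Verification via A' ∩ B': A' = {1, 3, 4, 6, 7, 9, 11}, B' = {1, 2, 4, 5, 7, 9, 11}
A' ∩ B' = {1, 4, 7, 9, 11} ✓

{1, 4, 7, 9, 11}


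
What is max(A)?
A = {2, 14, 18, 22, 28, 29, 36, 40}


Set A = {2, 14, 18, 22, 28, 29, 36, 40}
Elements in ascending order: 2, 14, 18, 22, 28, 29, 36, 40
The largest element is 40.

40


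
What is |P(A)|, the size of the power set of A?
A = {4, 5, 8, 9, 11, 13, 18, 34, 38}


Set A = {4, 5, 8, 9, 11, 13, 18, 34, 38}
|A| = 9
The power set P(A) contains all subsets of A.
|P(A)| = 2^|A| = 2^9 = 512

512


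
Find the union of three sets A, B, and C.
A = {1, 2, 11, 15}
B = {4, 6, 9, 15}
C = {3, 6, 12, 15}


Set A = {1, 2, 11, 15}
Set B = {4, 6, 9, 15}
Set C = {3, 6, 12, 15}
First, A ∪ B = {1, 2, 4, 6, 9, 11, 15}
Then, (A ∪ B) ∪ C = {1, 2, 3, 4, 6, 9, 11, 12, 15}

{1, 2, 3, 4, 6, 9, 11, 12, 15}


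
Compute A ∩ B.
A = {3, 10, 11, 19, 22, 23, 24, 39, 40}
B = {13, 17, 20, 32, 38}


Set A = {3, 10, 11, 19, 22, 23, 24, 39, 40}
Set B = {13, 17, 20, 32, 38}
A ∩ B includes only elements in both sets.
Check each element of A against B:
3 ✗, 10 ✗, 11 ✗, 19 ✗, 22 ✗, 23 ✗, 24 ✗, 39 ✗, 40 ✗
A ∩ B = {}

{}


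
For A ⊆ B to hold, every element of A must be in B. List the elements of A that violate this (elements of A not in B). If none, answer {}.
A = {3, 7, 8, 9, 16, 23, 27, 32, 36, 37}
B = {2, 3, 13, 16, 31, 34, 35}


Set A = {3, 7, 8, 9, 16, 23, 27, 32, 36, 37}
Set B = {2, 3, 13, 16, 31, 34, 35}
Check each element of A against B:
3 ∈ B, 7 ∉ B (include), 8 ∉ B (include), 9 ∉ B (include), 16 ∈ B, 23 ∉ B (include), 27 ∉ B (include), 32 ∉ B (include), 36 ∉ B (include), 37 ∉ B (include)
Elements of A not in B: {7, 8, 9, 23, 27, 32, 36, 37}

{7, 8, 9, 23, 27, 32, 36, 37}


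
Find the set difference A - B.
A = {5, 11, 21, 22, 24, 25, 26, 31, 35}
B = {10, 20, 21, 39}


Set A = {5, 11, 21, 22, 24, 25, 26, 31, 35}
Set B = {10, 20, 21, 39}
A \ B includes elements in A that are not in B.
Check each element of A:
5 (not in B, keep), 11 (not in B, keep), 21 (in B, remove), 22 (not in B, keep), 24 (not in B, keep), 25 (not in B, keep), 26 (not in B, keep), 31 (not in B, keep), 35 (not in B, keep)
A \ B = {5, 11, 22, 24, 25, 26, 31, 35}

{5, 11, 22, 24, 25, 26, 31, 35}


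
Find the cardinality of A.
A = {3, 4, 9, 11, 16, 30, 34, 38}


Set A = {3, 4, 9, 11, 16, 30, 34, 38}
Listing elements: 3, 4, 9, 11, 16, 30, 34, 38
Counting: 8 elements
|A| = 8

8


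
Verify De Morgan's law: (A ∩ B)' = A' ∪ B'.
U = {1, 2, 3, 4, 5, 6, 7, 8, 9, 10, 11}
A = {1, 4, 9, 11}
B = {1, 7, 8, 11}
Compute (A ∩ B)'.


U = {1, 2, 3, 4, 5, 6, 7, 8, 9, 10, 11}
A = {1, 4, 9, 11}, B = {1, 7, 8, 11}
A ∩ B = {1, 11}
(A ∩ B)' = U \ (A ∩ B) = {2, 3, 4, 5, 6, 7, 8, 9, 10}
Verification via A' ∪ B': A' = {2, 3, 5, 6, 7, 8, 10}, B' = {2, 3, 4, 5, 6, 9, 10}
A' ∪ B' = {2, 3, 4, 5, 6, 7, 8, 9, 10} ✓

{2, 3, 4, 5, 6, 7, 8, 9, 10}


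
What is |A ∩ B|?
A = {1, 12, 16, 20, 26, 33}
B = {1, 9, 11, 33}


Set A = {1, 12, 16, 20, 26, 33}
Set B = {1, 9, 11, 33}
A ∩ B = {1, 33}
|A ∩ B| = 2

2


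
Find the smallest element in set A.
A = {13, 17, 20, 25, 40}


Set A = {13, 17, 20, 25, 40}
Elements in ascending order: 13, 17, 20, 25, 40
The smallest element is 13.

13


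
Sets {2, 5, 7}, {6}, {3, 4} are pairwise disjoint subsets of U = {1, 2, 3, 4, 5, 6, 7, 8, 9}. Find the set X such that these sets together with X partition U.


U = {1, 2, 3, 4, 5, 6, 7, 8, 9}
Shown blocks: {2, 5, 7}, {6}, {3, 4}
A partition's blocks are pairwise disjoint and cover U, so the missing block = U \ (union of shown blocks).
Union of shown blocks: {2, 3, 4, 5, 6, 7}
Missing block = U \ (union) = {1, 8, 9}

{1, 8, 9}


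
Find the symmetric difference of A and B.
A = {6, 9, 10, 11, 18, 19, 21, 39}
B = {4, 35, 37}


Set A = {6, 9, 10, 11, 18, 19, 21, 39}
Set B = {4, 35, 37}
A △ B = (A \ B) ∪ (B \ A)
Elements in A but not B: {6, 9, 10, 11, 18, 19, 21, 39}
Elements in B but not A: {4, 35, 37}
A △ B = {4, 6, 9, 10, 11, 18, 19, 21, 35, 37, 39}

{4, 6, 9, 10, 11, 18, 19, 21, 35, 37, 39}


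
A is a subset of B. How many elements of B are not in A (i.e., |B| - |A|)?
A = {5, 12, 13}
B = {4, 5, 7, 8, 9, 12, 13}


Set A = {5, 12, 13}, |A| = 3
Set B = {4, 5, 7, 8, 9, 12, 13}, |B| = 7
Since A ⊆ B: B \ A = {4, 7, 8, 9}
|B| - |A| = 7 - 3 = 4

4


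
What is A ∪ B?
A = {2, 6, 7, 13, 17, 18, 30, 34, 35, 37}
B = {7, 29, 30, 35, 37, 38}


Set A = {2, 6, 7, 13, 17, 18, 30, 34, 35, 37}
Set B = {7, 29, 30, 35, 37, 38}
A ∪ B includes all elements in either set.
Elements from A: {2, 6, 7, 13, 17, 18, 30, 34, 35, 37}
Elements from B not already included: {29, 38}
A ∪ B = {2, 6, 7, 13, 17, 18, 29, 30, 34, 35, 37, 38}

{2, 6, 7, 13, 17, 18, 29, 30, 34, 35, 37, 38}


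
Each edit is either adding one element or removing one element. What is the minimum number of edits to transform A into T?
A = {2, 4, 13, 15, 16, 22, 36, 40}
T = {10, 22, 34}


Set A = {2, 4, 13, 15, 16, 22, 36, 40}
Set T = {10, 22, 34}
Elements to remove from A (in A, not in T): {2, 4, 13, 15, 16, 36, 40} → 7 removals
Elements to add to A (in T, not in A): {10, 34} → 2 additions
Total edits = 7 + 2 = 9

9


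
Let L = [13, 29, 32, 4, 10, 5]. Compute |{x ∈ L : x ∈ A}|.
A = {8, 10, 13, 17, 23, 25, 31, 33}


Set A = {8, 10, 13, 17, 23, 25, 31, 33}
Candidates: [13, 29, 32, 4, 10, 5]
Check each candidate:
13 ∈ A, 29 ∉ A, 32 ∉ A, 4 ∉ A, 10 ∈ A, 5 ∉ A
Count of candidates in A: 2

2
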